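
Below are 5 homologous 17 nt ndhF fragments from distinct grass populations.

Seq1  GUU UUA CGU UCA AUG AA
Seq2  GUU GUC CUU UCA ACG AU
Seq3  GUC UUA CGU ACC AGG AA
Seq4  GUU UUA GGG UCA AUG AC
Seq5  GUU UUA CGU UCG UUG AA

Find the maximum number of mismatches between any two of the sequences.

Pairwise Hamming distances:
  Seq1 vs Seq2: 5
  Seq1 vs Seq3: 4
  Seq1 vs Seq4: 3
  Seq1 vs Seq5: 2
  Seq2 vs Seq3: 8
  Seq2 vs Seq4: 7
  Seq2 vs Seq5: 7
  Seq3 vs Seq4: 7
  Seq3 vs Seq5: 5
  Seq4 vs Seq5: 5
The largest is 8, between Seq2 and Seq3.

8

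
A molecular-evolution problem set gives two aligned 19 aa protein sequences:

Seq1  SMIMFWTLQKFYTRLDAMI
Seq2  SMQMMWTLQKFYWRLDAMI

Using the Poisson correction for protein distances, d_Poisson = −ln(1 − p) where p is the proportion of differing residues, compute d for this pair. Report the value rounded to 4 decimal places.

0.1719

Differing sites — 3:I/Q; 5:F/M; 13:T/W.
p = 3/19 = 0.157895.
d = −ln(1 − 0.157895) = −ln(0.842105) = 0.1719.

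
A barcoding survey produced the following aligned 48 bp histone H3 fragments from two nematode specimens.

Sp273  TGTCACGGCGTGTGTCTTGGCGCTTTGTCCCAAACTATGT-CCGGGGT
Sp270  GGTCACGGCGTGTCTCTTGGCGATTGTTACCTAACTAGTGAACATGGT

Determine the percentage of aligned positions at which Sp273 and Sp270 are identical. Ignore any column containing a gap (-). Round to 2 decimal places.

72.34%

Excluding the 1 gap column leaves 47 comparable sites.
The sequences differ at positions 1 (T/G), 14 (G/C), 23 (C/A), 26 (T/G), 27 (G/T), 29 (C/A), 32 (A/T), 38 (T/G), 39 (G/T), 40 (T/G), 42 (C/A), 44 (G/A), 45 (G/T).
34 of the 47 comparable sites match, so the percent identity is 34/47 × 100 = 72.34%.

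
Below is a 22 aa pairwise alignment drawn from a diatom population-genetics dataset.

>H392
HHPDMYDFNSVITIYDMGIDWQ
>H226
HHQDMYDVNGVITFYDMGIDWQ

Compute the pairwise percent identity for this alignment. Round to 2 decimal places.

81.82%

Differing sites — 3:P/Q; 8:F/V; 10:S/G; 14:I/F.
18 of the 22 sites match, so the percent identity is 18/22 × 100 = 81.82%.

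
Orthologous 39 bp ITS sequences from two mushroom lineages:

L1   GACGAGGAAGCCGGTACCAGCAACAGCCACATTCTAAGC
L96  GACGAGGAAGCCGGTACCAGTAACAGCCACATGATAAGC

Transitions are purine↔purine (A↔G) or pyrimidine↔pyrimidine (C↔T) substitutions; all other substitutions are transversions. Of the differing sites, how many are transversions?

Mismatches occur at site 21 (C→T, transition), site 33 (T→G, transversion), site 34 (C→A, transversion).
Of the 3 differences, 1 transition and 2 transversions, so the answer is 2.

2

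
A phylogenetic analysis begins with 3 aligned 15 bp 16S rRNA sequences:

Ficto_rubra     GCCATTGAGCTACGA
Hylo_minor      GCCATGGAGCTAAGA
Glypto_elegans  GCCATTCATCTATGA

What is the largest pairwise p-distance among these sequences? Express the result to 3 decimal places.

Pairwise Hamming distances:
  Ficto_rubra vs Hylo_minor: 2
  Ficto_rubra vs Glypto_elegans: 3
  Hylo_minor vs Glypto_elegans: 4
The largest is 4 mismatches, between Hylo_minor and Glypto_elegans; p = 4/15 = 0.267.

0.267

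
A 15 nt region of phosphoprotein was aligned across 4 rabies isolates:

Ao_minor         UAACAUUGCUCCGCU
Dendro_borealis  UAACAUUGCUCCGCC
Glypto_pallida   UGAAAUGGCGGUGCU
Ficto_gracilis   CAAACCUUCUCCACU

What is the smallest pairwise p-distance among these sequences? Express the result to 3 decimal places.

Pairwise Hamming distances:
  Ao_minor vs Dendro_borealis: 1
  Ao_minor vs Glypto_pallida: 6
  Ao_minor vs Ficto_gracilis: 6
  Dendro_borealis vs Glypto_pallida: 7
  Dendro_borealis vs Ficto_gracilis: 7
  Glypto_pallida vs Ficto_gracilis: 10
The smallest is 1 mismatch, between Ao_minor and Dendro_borealis; p = 1/15 = 0.067.

0.067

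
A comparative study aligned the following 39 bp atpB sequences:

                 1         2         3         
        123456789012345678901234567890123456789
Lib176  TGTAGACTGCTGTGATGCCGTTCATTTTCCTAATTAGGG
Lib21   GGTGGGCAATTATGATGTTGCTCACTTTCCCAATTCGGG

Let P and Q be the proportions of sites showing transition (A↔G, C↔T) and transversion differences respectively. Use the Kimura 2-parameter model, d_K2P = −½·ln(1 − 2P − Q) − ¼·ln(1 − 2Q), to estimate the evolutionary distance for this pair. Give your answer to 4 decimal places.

0.4872

The sequences differ at positions 1 (T/G, transversion), 4 (A/G, transition), 6 (A/G, transition), 8 (T/A, transversion), 9 (G/A, transition), 10 (C/T, transition), 12 (G/A, transition), 18 (C/T, transition), 19 (C/T, transition), 21 (T/C, transition), 25 (T/C, transition), 31 (T/C, transition), 36 (A/C, transversion).
Of the 13 differences, 10 transitions and 3 transversions over 39 sites: P = 10/39 = 0.256410, Q = 3/39 = 0.076923.
d = −0.5·ln(0.410257) − 0.25·ln(0.846154) = −0.5·(-0.890971) − 0.25·(-0.167054) = 0.4872.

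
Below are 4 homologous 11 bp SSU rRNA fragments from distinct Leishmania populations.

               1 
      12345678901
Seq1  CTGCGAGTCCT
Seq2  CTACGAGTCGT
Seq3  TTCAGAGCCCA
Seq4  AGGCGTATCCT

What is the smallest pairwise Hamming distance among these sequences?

Pairwise Hamming distances:
  Seq1 vs Seq2: 2
  Seq1 vs Seq3: 5
  Seq1 vs Seq4: 4
  Seq2 vs Seq3: 6
  Seq2 vs Seq4: 6
  Seq3 vs Seq4: 8
The smallest is 2, between Seq1 and Seq2.

2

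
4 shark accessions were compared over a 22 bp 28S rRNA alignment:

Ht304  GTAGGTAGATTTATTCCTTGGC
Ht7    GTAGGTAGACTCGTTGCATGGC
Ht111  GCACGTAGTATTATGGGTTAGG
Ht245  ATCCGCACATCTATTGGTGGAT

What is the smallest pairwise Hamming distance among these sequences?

Pairwise Hamming distances:
  Ht304 vs Ht7: 5
  Ht304 vs Ht111: 9
  Ht304 vs Ht245: 11
  Ht7 vs Ht111: 11
  Ht7 vs Ht245: 14
  Ht111 vs Ht245: 13
The smallest is 5, between Ht304 and Ht7.

5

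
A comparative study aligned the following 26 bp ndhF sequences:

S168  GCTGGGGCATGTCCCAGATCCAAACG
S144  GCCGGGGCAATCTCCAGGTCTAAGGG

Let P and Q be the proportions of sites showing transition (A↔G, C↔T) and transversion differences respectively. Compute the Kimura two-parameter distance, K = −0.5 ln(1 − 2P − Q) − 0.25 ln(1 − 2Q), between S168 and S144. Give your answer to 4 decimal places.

0.4957

Mismatches occur at site 3 (T/C, transition), site 10 (T/A, transversion), site 11 (G/T, transversion), site 12 (T/C, transition), site 13 (C/T, transition), site 18 (A/G, transition), site 21 (C/T, transition), site 24 (A/G, transition), site 25 (C/G, transversion).
Of the 9 differences, 6 transitions and 3 transversions over 26 sites: P = 6/26 = 0.230769, Q = 3/26 = 0.115385.
d = −0.5·ln(0.423077) − 0.25·ln(0.769230) = −0.5·(-0.860201) − 0.25·(-0.262365) = 0.4957.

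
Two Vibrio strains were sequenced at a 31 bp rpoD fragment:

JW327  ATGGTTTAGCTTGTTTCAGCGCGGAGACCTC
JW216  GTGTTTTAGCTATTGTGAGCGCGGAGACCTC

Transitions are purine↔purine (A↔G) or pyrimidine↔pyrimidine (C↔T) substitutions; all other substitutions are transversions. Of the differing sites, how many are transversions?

5

Mismatches occur at site 1 (A/G, transition), site 4 (G/T, transversion), site 12 (T/A, transversion), site 13 (G/T, transversion), site 15 (T/G, transversion), site 17 (C/G, transversion).
Of the 6 differences, 1 transition and 5 transversions, so the answer is 5.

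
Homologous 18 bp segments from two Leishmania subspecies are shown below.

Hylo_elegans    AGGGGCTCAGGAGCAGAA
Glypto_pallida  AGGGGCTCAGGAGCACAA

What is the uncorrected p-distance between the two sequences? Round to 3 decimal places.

0.056

The sequences differ at position 16 (G/C).
There are 1 differences over 18 sites, so p = 1/18 = 0.056.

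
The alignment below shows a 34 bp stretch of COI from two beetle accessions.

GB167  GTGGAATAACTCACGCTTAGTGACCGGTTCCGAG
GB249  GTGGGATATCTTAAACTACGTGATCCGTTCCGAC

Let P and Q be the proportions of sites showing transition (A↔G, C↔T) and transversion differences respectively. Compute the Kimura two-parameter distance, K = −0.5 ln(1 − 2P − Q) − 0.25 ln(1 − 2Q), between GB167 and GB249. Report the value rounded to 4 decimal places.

0.3741

Differing sites — 5:A/G (Ti); 9:A/T (Tv); 12:C/T (Ti); 14:C/A (Tv); 15:G/A (Ti); 18:T/A (Tv); 19:A/C (Tv); 24:C/T (Ti); 26:G/C (Tv); 34:G/C (Tv).
Of the 10 differences, 4 transitions and 6 transversions over 34 sites: P = 4/34 = 0.117647, Q = 6/34 = 0.176471.
d = −0.5·ln(0.588235) − 0.25·ln(0.647058) = −0.5·(-0.530629) − 0.25·(-0.435319) = 0.3741.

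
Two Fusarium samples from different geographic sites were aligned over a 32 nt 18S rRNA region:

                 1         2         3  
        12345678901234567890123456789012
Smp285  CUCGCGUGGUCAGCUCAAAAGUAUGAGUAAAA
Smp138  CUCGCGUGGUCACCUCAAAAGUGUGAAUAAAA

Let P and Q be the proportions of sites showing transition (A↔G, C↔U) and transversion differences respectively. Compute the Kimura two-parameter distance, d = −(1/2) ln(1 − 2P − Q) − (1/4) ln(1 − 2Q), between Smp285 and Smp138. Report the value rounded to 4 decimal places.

0.1011

The sequences differ at positions 13 (G/C, transversion), 23 (A/G, transition), 27 (G/A, transition).
Of the 3 differences, 2 transitions and 1 transversion over 32 sites: P = 2/32 = 0.062500, Q = 1/32 = 0.031250.
d = −0.5·ln(0.843750) − 0.25·ln(0.937500) = −0.5·(-0.169899) − 0.25·(-0.064539) = 0.1011.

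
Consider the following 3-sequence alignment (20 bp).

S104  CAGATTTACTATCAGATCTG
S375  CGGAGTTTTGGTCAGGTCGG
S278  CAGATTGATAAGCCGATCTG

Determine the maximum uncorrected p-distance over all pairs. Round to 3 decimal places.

Pairwise Hamming distances:
  S104 vs S375: 8
  S104 vs S278: 5
  S375 vs S278: 10
The largest is 10 mismatches, between S375 and S278; p = 10/20 = 0.500.

0.500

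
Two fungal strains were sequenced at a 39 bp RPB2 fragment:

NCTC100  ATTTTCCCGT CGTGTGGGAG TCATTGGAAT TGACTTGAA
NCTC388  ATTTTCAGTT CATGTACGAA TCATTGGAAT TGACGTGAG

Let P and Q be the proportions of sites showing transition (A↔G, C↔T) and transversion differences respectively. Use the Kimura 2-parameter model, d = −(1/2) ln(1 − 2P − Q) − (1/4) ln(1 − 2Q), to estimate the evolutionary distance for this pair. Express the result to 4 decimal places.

Differing sites — 7:C/A (Tv); 8:C/G (Tv); 9:G/T (Tv); 12:G/A (Ti); 16:G/A (Ti); 17:G/C (Tv); 20:G/A (Ti); 35:T/G (Tv); 39:A/G (Ti).
Of the 9 differences, 4 transitions and 5 transversions over 39 sites: P = 4/39 = 0.102564, Q = 5/39 = 0.128205.
d = −0.5·ln(0.666667) − 0.25·ln(0.743590) = −0.5·(-0.405465) − 0.25·(-0.296265) = 0.2768.

0.2768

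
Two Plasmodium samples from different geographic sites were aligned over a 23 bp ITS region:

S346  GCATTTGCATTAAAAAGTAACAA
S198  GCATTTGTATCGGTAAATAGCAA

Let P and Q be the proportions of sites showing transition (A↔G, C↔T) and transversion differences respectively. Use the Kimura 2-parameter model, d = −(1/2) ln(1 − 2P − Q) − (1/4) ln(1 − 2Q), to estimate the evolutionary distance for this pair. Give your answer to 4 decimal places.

0.4392

The sequences differ at positions 8 (C/T, transition), 11 (T/C, transition), 12 (A/G, transition), 13 (A/G, transition), 14 (A/T, transversion), 17 (G/A, transition), 20 (A/G, transition).
Of the 7 differences, 6 transitions and 1 transversion over 23 sites: P = 6/23 = 0.260870, Q = 1/23 = 0.043478.
d = −0.5·ln(0.434782) − 0.25·ln(0.913044) = −0.5·(-0.832911) − 0.25·(-0.090971) = 0.4392.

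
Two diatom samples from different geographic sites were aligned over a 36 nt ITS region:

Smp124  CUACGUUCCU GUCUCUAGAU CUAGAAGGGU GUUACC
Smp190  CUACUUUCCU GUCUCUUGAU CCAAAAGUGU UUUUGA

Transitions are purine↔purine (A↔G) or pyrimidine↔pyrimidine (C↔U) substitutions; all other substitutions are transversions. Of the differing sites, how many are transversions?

7

The sequences differ at positions 5 (G/U, transversion), 17 (A/U, transversion), 22 (U/C, transition), 24 (G/A, transition), 28 (G/U, transversion), 31 (G/U, transversion), 34 (A/U, transversion), 35 (C/G, transversion), 36 (C/A, transversion).
Of the 9 differences, 2 transitions and 7 transversions, so the answer is 7.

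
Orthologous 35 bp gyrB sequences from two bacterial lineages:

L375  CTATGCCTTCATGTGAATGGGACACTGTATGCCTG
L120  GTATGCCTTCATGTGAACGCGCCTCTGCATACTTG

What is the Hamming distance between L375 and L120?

Differing sites — 1:C/G; 18:T/C; 20:G/C; 22:A/C; 24:A/T; 28:T/C; 31:G/A; 33:C/T.
That gives 8 mismatches out of 35 aligned sites, so the Hamming distance is 8.

8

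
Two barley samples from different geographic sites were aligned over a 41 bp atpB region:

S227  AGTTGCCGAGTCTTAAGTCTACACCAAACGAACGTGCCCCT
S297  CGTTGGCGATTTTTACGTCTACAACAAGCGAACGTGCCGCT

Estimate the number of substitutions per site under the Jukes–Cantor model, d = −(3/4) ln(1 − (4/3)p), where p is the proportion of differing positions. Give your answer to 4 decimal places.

Differing sites — 1:A/C; 6:C/G; 10:G/T; 12:C/T; 16:A/C; 24:C/A; 28:A/G; 39:C/G.
p = 8/41 = 0.195122.
d = −0.75 · ln(1 − (4/3)·0.195122) = −0.75 · ln(0.739837) = −0.75 · (-0.301325) = 0.2260.

0.2260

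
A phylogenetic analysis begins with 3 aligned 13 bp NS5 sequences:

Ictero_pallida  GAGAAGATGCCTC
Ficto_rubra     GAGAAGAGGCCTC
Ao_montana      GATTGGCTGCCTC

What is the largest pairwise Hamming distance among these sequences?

5

Pairwise Hamming distances:
  Ictero_pallida vs Ficto_rubra: 1
  Ictero_pallida vs Ao_montana: 4
  Ficto_rubra vs Ao_montana: 5
The largest is 5, between Ficto_rubra and Ao_montana.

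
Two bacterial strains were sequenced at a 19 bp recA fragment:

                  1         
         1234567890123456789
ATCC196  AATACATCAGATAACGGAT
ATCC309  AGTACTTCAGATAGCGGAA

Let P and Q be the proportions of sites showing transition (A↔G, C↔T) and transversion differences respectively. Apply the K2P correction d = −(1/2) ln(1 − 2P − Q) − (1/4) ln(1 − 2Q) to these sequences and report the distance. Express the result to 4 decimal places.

The sequences differ at positions 2 (A/G, transition), 6 (A/T, transversion), 14 (A/G, transition), 19 (T/A, transversion).
Of the 4 differences, 2 transitions and 2 transversions over 19 sites: P = 2/19 = 0.105263, Q = 2/19 = 0.105263.
d = −0.5·ln(0.684211) − 0.25·ln(0.789474) = −0.5·(-0.379489) − 0.25·(-0.236388) = 0.2488.

0.2488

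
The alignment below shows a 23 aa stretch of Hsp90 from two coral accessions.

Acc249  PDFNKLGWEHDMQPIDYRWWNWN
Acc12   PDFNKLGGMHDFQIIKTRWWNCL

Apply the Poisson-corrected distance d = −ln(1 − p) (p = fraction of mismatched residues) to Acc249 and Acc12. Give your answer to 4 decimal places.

0.4274

The sequences differ at positions 8 (W/G), 9 (E/M), 12 (M/F), 14 (P/I), 16 (D/K), 17 (Y/T), 22 (W/C), 23 (N/L).
p = 8/23 = 0.347826.
d = −ln(1 − 0.347826) = −ln(0.652174) = 0.4274.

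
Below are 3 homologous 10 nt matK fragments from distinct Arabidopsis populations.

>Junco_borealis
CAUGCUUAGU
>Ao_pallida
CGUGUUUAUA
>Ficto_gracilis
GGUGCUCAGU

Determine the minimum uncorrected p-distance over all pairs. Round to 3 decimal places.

0.300

Pairwise Hamming distances:
  Junco_borealis vs Ao_pallida: 4
  Junco_borealis vs Ficto_gracilis: 3
  Ao_pallida vs Ficto_gracilis: 5
The smallest is 3 mismatches, between Junco_borealis and Ficto_gracilis; p = 3/10 = 0.300.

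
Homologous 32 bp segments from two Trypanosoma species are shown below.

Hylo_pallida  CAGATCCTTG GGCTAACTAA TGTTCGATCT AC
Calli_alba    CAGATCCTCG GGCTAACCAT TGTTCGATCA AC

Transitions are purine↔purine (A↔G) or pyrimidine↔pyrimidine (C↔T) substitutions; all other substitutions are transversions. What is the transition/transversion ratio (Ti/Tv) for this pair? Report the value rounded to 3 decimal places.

The sequences differ at positions 9 (T/C, transition), 18 (T/C, transition), 20 (A/T, transversion), 30 (T/A, transversion).
Of the 4 differences, 2 transitions and 2 transversions, so Ti/Tv = 2/2 = 1.000.

1.000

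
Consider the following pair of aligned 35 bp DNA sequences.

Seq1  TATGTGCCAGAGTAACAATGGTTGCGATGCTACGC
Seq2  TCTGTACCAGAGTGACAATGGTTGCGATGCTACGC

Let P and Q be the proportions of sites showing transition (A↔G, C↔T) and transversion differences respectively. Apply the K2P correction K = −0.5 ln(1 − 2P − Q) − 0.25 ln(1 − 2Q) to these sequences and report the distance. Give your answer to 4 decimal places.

0.0918

The sequences differ at positions 2 (A/C, transversion), 6 (G/A, transition), 14 (A/G, transition).
Of the 3 differences, 2 transitions and 1 transversion over 35 sites: P = 2/35 = 0.057143, Q = 1/35 = 0.028571.
d = −0.5·ln(0.857143) − 0.25·ln(0.942858) = −0.5·(-0.154151) − 0.25·(-0.058840) = 0.0918.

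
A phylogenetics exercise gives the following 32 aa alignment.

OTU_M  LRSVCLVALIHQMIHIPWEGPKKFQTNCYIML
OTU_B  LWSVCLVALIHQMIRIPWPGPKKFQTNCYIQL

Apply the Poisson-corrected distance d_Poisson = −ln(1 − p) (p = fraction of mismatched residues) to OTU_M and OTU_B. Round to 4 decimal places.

0.1335

Differing sites — 2:R/W; 15:H/R; 19:E/P; 31:M/Q.
p = 4/32 = 0.125000.
d = −ln(1 − 0.125000) = −ln(0.875000) = 0.1335.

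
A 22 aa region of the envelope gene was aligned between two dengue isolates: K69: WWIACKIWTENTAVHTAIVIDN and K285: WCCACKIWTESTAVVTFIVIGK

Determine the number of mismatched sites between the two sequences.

The sequences differ at positions 2 (W/C), 3 (I/C), 11 (N/S), 15 (H/V), 17 (A/F), 21 (D/G), 22 (N/K).
That gives 7 mismatches out of 22 aligned sites, so the Hamming distance is 7.

7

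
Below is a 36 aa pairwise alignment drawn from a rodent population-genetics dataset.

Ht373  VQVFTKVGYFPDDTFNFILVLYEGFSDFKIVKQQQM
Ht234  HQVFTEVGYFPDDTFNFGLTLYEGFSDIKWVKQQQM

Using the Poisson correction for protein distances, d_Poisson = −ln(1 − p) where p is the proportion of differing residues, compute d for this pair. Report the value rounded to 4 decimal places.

0.1823

The sequences differ at positions 1 (V/H), 6 (K/E), 18 (I/G), 20 (V/T), 28 (F/I), 30 (I/W).
p = 6/36 = 0.166667.
d = −ln(1 − 0.166667) = −ln(0.833333) = 0.1823.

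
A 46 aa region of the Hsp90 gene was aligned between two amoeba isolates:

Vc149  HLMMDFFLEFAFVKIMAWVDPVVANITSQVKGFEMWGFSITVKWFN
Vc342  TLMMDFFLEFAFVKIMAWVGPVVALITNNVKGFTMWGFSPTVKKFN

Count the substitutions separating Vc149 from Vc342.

Differing sites — 1:H/T; 20:D/G; 25:N/L; 28:S/N; 29:Q/N; 34:E/T; 40:I/P; 44:W/K.
That gives 8 mismatches out of 46 aligned sites, so the Hamming distance is 8.

8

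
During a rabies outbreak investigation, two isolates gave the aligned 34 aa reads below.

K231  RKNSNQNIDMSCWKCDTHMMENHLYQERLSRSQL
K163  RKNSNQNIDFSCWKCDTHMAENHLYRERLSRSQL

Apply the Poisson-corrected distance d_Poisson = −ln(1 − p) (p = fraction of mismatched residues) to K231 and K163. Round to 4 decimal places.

The sequences differ at positions 10 (M/F), 20 (M/A), 26 (Q/R).
p = 3/34 = 0.088235.
d = −ln(1 − 0.088235) = −ln(0.911765) = 0.0924.

0.0924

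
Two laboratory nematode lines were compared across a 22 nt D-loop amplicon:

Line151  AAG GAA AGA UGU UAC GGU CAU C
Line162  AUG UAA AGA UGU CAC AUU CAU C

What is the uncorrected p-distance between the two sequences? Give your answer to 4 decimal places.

Differing sites — 2:A/U; 4:G/U; 13:U/C; 16:G/A; 17:G/U.
There are 5 differences over 22 sites, so p = 5/22 = 0.2273.

0.2273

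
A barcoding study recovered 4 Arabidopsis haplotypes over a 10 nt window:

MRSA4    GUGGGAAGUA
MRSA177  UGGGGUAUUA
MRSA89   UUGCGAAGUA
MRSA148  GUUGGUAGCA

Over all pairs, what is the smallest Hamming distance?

Pairwise Hamming distances:
  MRSA4 vs MRSA177: 4
  MRSA4 vs MRSA89: 2
  MRSA4 vs MRSA148: 3
  MRSA177 vs MRSA89: 4
  MRSA177 vs MRSA148: 5
  MRSA89 vs MRSA148: 5
The smallest is 2, between MRSA4 and MRSA89.

2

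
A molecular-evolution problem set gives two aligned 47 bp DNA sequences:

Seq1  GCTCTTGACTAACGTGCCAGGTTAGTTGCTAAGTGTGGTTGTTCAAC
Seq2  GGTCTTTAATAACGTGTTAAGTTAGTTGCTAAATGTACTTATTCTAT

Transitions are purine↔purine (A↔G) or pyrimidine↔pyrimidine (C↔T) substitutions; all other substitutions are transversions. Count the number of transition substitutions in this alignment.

Differing sites — 2:C/G (Tv); 7:G/T (Tv); 9:C/A (Tv); 17:C/T (Ti); 18:C/T (Ti); 20:G/A (Ti); 33:G/A (Ti); 37:G/A (Ti); 38:G/C (Tv); 41:G/A (Ti); 45:A/T (Tv); 47:C/T (Ti).
Of the 12 differences, 7 transitions and 5 transversions, so the answer is 7.

7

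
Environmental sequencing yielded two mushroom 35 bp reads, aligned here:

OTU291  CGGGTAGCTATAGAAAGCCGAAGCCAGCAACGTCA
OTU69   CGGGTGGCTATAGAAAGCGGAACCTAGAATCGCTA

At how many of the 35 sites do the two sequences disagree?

The sequences differ at positions 6 (A/G), 19 (C/G), 23 (G/C), 25 (C/T), 28 (C/A), 30 (A/T), 33 (T/C), 34 (C/T).
That gives 8 mismatches out of 35 aligned sites, so the Hamming distance is 8.

8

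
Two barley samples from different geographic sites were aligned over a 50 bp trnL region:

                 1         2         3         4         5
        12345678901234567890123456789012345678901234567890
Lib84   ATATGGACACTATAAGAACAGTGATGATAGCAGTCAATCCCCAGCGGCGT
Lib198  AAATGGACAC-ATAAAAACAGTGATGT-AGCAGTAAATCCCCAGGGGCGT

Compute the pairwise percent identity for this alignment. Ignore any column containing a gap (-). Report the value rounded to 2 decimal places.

89.58%

Excluding the 2 gap columns leaves 48 comparable sites.
Mismatches occur at site 2 (T→A), site 16 (G→A), site 27 (A→T), site 35 (C→A), site 45 (C→G).
43 of the 48 comparable sites match, so the percent identity is 43/48 × 100 = 89.58%.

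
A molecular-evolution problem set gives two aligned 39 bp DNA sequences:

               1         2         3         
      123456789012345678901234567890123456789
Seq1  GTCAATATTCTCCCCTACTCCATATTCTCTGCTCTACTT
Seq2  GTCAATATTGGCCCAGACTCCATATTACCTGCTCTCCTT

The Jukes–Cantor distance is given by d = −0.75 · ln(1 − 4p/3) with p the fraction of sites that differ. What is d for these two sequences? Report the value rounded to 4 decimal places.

0.2052

Mismatches occur at site 10 (C/G), site 11 (T/G), site 15 (C/A), site 16 (T/G), site 27 (C/A), site 28 (T/C), site 36 (A/C).
p = 7/39 = 0.179487.
d = −0.75 · ln(1 − (4/3)·0.179487) = −0.75 · ln(0.760684) = −0.75 · (-0.273537) = 0.2052.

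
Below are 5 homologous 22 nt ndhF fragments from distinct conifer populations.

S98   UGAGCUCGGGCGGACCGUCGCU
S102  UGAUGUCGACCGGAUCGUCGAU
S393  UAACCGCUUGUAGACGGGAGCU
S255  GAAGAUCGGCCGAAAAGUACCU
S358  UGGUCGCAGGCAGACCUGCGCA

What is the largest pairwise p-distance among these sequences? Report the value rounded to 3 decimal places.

Pairwise Hamming distances:
  S98 vs S102: 6
  S98 vs S393: 10
  S98 vs S255: 9
  S98 vs S358: 8
  S102 vs S393: 14
  S102 vs S255: 11
  S102 vs S358: 12
  S393 vs S255: 14
  S393 vs S358: 10
  S255 vs S358: 17
The largest is 17 mismatches, between S255 and S358; p = 17/22 = 0.773.

0.773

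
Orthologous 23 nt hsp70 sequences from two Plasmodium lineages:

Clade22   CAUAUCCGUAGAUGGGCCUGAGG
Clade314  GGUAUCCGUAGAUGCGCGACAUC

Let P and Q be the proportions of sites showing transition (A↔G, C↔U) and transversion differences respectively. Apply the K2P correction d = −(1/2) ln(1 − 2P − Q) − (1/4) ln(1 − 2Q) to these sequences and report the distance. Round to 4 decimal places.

Differing sites — 1:C/G (Tv); 2:A/G (Ti); 15:G/C (Tv); 18:C/G (Tv); 19:U/A (Tv); 20:G/C (Tv); 22:G/U (Tv); 23:G/C (Tv).
Of the 8 differences, 1 transition and 7 transversions over 23 sites: P = 1/23 = 0.043478, Q = 7/23 = 0.304348.
d = −0.5·ln(0.608696) − 0.25·ln(0.391304) = −0.5·(-0.496436) − 0.25·(-0.938271) = 0.4828.

0.4828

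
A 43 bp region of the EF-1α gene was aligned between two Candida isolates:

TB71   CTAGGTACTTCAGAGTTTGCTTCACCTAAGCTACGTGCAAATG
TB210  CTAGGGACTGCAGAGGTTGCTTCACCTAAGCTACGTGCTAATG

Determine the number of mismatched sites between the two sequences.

4

Differing sites — 6:T/G; 10:T/G; 16:T/G; 39:A/T.
That gives 4 mismatches out of 43 aligned sites, so the Hamming distance is 4.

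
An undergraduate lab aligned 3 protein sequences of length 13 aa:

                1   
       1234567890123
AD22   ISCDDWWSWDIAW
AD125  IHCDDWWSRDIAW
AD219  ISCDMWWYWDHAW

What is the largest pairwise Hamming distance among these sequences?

5

Pairwise Hamming distances:
  AD22 vs AD125: 2
  AD22 vs AD219: 3
  AD125 vs AD219: 5
The largest is 5, between AD125 and AD219.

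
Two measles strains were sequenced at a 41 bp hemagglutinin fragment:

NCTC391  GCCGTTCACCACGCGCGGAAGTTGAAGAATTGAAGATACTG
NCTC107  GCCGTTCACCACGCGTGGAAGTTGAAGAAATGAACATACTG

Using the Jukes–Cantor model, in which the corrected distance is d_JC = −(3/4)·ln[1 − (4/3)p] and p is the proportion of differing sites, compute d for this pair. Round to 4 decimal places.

0.0770

The sequences differ at positions 16 (C/T), 30 (T/A), 35 (G/C).
p = 3/41 = 0.073171.
d = −0.75 · ln(1 − (4/3)·0.073171) = −0.75 · ln(0.902439) = −0.75 · (-0.102654) = 0.0770.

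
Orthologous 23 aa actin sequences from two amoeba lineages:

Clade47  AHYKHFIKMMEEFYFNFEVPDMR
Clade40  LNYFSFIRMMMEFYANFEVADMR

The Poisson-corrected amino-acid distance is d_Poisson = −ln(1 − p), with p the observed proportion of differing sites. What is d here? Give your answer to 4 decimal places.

Differing sites — 1:A/L; 2:H/N; 4:K/F; 5:H/S; 8:K/R; 11:E/M; 15:F/A; 20:P/A.
p = 8/23 = 0.347826.
d = −ln(1 − 0.347826) = −ln(0.652174) = 0.4274.

0.4274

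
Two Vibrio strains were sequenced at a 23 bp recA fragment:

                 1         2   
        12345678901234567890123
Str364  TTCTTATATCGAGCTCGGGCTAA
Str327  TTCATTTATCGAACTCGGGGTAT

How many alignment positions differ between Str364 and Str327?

Mismatches occur at site 4 (T/A), site 6 (A/T), site 13 (G/A), site 20 (C/G), site 23 (A/T).
That gives 5 mismatches out of 23 aligned sites, so the Hamming distance is 5.

5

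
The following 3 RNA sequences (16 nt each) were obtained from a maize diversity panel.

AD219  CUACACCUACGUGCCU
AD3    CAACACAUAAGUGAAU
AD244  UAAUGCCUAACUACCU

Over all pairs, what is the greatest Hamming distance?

8

Pairwise Hamming distances:
  AD219 vs AD3: 5
  AD219 vs AD244: 7
  AD3 vs AD244: 8
The largest is 8, between AD3 and AD244.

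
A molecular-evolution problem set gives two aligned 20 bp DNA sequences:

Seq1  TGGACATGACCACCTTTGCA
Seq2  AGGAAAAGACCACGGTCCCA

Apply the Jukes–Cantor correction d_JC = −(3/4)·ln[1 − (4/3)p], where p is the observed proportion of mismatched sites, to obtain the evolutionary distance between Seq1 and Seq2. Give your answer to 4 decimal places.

0.4715

Mismatches occur at site 1 (T→A), site 5 (C→A), site 7 (T→A), site 14 (C→G), site 15 (T→G), site 17 (T→C), site 18 (G→C).
p = 7/20 = 0.350000.
d = −0.75 · ln(1 − (4/3)·0.350000) = −0.75 · ln(0.533333) = −0.75 · (-0.628609) = 0.4715.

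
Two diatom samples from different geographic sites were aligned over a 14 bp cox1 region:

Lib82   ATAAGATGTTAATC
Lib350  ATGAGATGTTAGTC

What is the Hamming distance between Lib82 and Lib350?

The sequences differ at positions 3 (A/G), 12 (A/G).
That gives 2 mismatches out of 14 aligned sites, so the Hamming distance is 2.

2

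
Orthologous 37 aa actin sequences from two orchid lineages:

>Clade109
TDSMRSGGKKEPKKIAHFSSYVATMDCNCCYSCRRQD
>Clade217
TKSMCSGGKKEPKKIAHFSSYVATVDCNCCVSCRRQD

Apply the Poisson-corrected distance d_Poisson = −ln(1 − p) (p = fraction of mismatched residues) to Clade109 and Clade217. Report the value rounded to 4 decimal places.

Mismatches occur at site 2 (D→K), site 5 (R→C), site 25 (M→V), site 31 (Y→V).
p = 4/37 = 0.108108.
d = −ln(1 − 0.108108) = −ln(0.891892) = 0.1144.

0.1144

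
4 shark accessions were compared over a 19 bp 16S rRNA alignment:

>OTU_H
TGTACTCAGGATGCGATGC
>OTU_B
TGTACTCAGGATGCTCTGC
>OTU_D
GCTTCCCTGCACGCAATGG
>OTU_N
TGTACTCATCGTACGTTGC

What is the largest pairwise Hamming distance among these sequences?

Pairwise Hamming distances:
  OTU_H vs OTU_B: 2
  OTU_H vs OTU_D: 9
  OTU_H vs OTU_N: 5
  OTU_B vs OTU_D: 10
  OTU_B vs OTU_N: 6
  OTU_D vs OTU_N: 12
The largest is 12, between OTU_D and OTU_N.

12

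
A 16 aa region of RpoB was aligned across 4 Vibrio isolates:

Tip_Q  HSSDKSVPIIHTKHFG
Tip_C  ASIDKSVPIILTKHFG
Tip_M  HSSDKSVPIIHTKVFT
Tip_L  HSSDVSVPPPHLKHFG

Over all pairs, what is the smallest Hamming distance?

Pairwise Hamming distances:
  Tip_Q vs Tip_C: 3
  Tip_Q vs Tip_M: 2
  Tip_Q vs Tip_L: 4
  Tip_C vs Tip_M: 5
  Tip_C vs Tip_L: 7
  Tip_M vs Tip_L: 6
The smallest is 2, between Tip_Q and Tip_M.

2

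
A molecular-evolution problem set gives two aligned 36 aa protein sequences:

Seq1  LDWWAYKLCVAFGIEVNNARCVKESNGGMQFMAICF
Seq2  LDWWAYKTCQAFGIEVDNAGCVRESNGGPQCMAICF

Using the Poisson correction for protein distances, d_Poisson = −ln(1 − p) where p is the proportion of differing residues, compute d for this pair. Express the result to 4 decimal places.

0.2162

The sequences differ at positions 8 (L/T), 10 (V/Q), 17 (N/D), 20 (R/G), 23 (K/R), 29 (M/P), 31 (F/C).
p = 7/36 = 0.194444.
d = −ln(1 − 0.194444) = −ln(0.805556) = 0.2162.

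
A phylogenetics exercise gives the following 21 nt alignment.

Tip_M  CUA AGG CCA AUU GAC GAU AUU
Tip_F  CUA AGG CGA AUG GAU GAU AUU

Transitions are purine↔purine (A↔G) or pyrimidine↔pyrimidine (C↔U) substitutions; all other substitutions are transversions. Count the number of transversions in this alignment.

2

Differing sites — 8:C/G (Tv); 12:U/G (Tv); 15:C/U (Ti).
Of the 3 differences, 1 transition and 2 transversions, so the answer is 2.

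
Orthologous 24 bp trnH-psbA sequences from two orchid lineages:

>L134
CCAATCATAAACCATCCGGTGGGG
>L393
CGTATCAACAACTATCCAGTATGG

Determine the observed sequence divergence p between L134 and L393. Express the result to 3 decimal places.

Differing sites — 2:C/G; 3:A/T; 8:T/A; 9:A/C; 13:C/T; 18:G/A; 21:G/A; 22:G/T.
There are 8 differences over 24 sites, so p = 8/24 = 0.333.

0.333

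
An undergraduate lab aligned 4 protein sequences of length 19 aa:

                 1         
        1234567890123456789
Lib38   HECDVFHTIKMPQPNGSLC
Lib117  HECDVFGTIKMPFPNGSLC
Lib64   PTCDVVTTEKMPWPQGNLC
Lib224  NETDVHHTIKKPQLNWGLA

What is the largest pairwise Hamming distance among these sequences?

Pairwise Hamming distances:
  Lib38 vs Lib117: 2
  Lib38 vs Lib64: 8
  Lib38 vs Lib224: 8
  Lib117 vs Lib64: 8
  Lib117 vs Lib224: 10
  Lib64 vs Lib224: 13
The largest is 13, between Lib64 and Lib224.

13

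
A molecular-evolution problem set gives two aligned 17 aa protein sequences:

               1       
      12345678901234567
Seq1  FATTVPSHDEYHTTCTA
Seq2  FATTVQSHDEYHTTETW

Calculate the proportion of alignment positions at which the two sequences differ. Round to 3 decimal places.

0.176

Mismatches occur at site 6 (P→Q), site 15 (C→E), site 17 (A→W).
There are 3 differences over 17 sites, so p = 3/17 = 0.176.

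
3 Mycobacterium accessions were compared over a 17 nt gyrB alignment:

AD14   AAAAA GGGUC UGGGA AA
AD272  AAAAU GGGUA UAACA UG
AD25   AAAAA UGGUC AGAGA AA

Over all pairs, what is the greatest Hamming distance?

8

Pairwise Hamming distances:
  AD14 vs AD272: 7
  AD14 vs AD25: 3
  AD272 vs AD25: 8
The largest is 8, between AD272 and AD25.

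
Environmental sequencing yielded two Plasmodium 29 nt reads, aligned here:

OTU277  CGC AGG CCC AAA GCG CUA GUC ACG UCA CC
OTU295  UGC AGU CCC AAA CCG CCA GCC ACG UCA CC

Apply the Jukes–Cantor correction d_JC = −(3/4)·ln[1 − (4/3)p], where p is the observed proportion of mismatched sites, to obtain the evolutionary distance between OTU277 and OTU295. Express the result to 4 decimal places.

0.1959

The sequences differ at positions 1 (C/U), 6 (G/U), 13 (G/C), 17 (U/C), 20 (U/C).
p = 5/29 = 0.172414.
d = −0.75 · ln(1 − (4/3)·0.172414) = −0.75 · ln(0.770115) = −0.75 · (-0.261215) = 0.1959.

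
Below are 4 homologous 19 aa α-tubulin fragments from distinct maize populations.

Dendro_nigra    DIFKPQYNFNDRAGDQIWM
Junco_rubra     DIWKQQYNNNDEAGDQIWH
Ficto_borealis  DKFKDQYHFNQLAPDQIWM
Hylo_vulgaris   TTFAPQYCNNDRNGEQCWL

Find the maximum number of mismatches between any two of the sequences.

13

Pairwise Hamming distances:
  Dendro_nigra vs Junco_rubra: 5
  Dendro_nigra vs Ficto_borealis: 6
  Dendro_nigra vs Hylo_vulgaris: 9
  Junco_rubra vs Ficto_borealis: 9
  Junco_rubra vs Hylo_vulgaris: 11
  Ficto_borealis vs Hylo_vulgaris: 13
The largest is 13, between Ficto_borealis and Hylo_vulgaris.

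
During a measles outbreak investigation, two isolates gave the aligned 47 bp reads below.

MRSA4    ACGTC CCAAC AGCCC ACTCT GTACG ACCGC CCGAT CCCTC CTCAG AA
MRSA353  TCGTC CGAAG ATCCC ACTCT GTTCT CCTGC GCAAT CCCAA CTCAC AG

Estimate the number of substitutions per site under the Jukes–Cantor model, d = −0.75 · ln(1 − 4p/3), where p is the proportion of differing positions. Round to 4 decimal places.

0.3796

The sequences differ at positions 1 (A/T), 7 (C/G), 10 (C/G), 12 (G/T), 23 (A/T), 25 (G/T), 26 (A/C), 28 (C/T), 31 (C/G), 33 (G/A), 39 (T/A), 40 (C/A), 45 (G/C), 47 (A/G).
p = 14/47 = 0.297872.
d = −0.75 · ln(1 − (4/3)·0.297872) = −0.75 · ln(0.602837) = −0.75 · (-0.506108) = 0.3796.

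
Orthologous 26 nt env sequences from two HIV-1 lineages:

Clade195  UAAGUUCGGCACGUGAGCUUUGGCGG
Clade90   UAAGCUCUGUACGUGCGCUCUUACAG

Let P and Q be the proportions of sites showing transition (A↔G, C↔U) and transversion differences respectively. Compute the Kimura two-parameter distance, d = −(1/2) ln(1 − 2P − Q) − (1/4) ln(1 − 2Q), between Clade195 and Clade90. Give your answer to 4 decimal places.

0.4122

The sequences differ at positions 5 (U/C, transition), 8 (G/U, transversion), 10 (C/U, transition), 16 (A/C, transversion), 20 (U/C, transition), 22 (G/U, transversion), 23 (G/A, transition), 25 (G/A, transition).
Of the 8 differences, 5 transitions and 3 transversions over 26 sites: P = 5/26 = 0.192308, Q = 3/26 = 0.115385.
d = −0.5·ln(0.499999) − 0.25·ln(0.769230) = −0.5·(-0.693149) − 0.25·(-0.262365) = 0.4122.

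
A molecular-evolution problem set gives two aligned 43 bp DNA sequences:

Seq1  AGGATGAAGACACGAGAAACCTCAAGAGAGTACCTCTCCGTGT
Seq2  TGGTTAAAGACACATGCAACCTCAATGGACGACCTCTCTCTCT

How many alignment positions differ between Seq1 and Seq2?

13

Differing sites — 1:A/T; 4:A/T; 6:G/A; 14:G/A; 15:A/T; 17:A/C; 26:G/T; 27:A/G; 30:G/C; 31:T/G; 39:C/T; 40:G/C; 42:G/C.
That gives 13 mismatches out of 43 aligned sites, so the Hamming distance is 13.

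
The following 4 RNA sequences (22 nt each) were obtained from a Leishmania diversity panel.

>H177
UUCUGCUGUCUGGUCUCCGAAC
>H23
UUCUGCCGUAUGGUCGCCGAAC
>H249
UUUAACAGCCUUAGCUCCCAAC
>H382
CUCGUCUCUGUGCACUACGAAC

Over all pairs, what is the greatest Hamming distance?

13

Pairwise Hamming distances:
  H177 vs H23: 3
  H177 vs H249: 9
  H177 vs H382: 8
  H23 vs H249: 11
  H23 vs H382: 10
  H249 vs H382: 13
The largest is 13, between H249 and H382.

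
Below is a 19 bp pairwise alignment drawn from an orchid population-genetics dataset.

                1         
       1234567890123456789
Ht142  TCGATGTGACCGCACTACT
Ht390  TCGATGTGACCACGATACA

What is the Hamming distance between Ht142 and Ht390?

4

The sequences differ at positions 12 (G/A), 14 (A/G), 15 (C/A), 19 (T/A).
That gives 4 mismatches out of 19 aligned sites, so the Hamming distance is 4.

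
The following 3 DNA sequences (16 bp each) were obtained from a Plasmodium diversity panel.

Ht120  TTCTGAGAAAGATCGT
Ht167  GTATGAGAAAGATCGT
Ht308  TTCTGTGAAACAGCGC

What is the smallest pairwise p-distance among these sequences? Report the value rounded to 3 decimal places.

Pairwise Hamming distances:
  Ht120 vs Ht167: 2
  Ht120 vs Ht308: 4
  Ht167 vs Ht308: 6
The smallest is 2 mismatches, between Ht120 and Ht167; p = 2/16 = 0.125.

0.125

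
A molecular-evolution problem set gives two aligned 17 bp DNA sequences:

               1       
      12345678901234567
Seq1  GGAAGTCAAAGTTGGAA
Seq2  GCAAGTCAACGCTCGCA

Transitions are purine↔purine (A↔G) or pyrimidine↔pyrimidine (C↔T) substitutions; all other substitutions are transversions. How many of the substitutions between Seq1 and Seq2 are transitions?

Mismatches occur at site 2 (G/C, transversion), site 10 (A/C, transversion), site 12 (T/C, transition), site 14 (G/C, transversion), site 16 (A/C, transversion).
Of the 5 differences, 1 transition and 4 transversions, so the answer is 1.

1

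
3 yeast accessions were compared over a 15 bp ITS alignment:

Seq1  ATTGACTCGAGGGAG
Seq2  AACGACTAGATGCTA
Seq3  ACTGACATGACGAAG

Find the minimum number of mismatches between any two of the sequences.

5

Pairwise Hamming distances:
  Seq1 vs Seq2: 7
  Seq1 vs Seq3: 5
  Seq2 vs Seq3: 8
The smallest is 5, between Seq1 and Seq3.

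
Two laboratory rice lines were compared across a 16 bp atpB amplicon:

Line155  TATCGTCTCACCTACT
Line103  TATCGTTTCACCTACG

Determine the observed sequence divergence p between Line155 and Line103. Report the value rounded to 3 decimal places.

The sequences differ at positions 7 (C/T), 16 (T/G).
There are 2 differences over 16 sites, so p = 2/16 = 0.125.

0.125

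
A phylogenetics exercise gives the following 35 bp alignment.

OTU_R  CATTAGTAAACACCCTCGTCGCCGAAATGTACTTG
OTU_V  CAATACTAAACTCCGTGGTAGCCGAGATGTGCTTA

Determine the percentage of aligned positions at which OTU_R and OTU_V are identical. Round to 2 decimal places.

Mismatches occur at site 3 (T/A), site 6 (G/C), site 12 (A/T), site 15 (C/G), site 17 (C/G), site 20 (C/A), site 26 (A/G), site 31 (A/G), site 35 (G/A).
26 of the 35 sites match, so the percent identity is 26/35 × 100 = 74.29%.

74.29%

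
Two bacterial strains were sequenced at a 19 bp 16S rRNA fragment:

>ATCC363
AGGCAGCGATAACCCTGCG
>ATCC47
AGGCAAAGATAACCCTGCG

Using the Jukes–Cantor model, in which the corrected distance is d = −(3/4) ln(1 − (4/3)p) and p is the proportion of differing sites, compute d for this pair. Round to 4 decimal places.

0.1134

The sequences differ at positions 6 (G/A), 7 (C/A).
p = 2/19 = 0.105263.
d = −0.75 · ln(1 − (4/3)·0.105263) = −0.75 · ln(0.859649) = −0.75 · (-0.151231) = 0.1134.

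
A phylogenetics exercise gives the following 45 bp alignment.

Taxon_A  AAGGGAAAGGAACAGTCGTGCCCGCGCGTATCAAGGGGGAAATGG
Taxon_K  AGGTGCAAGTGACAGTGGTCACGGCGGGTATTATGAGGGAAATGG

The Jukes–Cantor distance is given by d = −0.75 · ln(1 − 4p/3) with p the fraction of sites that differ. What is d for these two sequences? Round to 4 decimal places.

Differing sites — 2:A/G; 4:G/T; 6:A/C; 10:G/T; 11:A/G; 17:C/G; 20:G/C; 21:C/A; 23:C/G; 27:C/G; 32:C/T; 34:A/T; 36:G/A.
p = 13/45 = 0.288889.
d = −0.75 · ln(1 − (4/3)·0.288889) = −0.75 · ln(0.614815) = −0.75 · (-0.486434) = 0.3648.

0.3648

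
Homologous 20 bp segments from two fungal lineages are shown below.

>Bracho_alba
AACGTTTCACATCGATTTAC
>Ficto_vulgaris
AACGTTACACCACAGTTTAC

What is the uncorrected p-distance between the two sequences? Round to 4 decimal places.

Differing sites — 7:T/A; 11:A/C; 12:T/A; 14:G/A; 15:A/G.
There are 5 differences over 20 sites, so p = 5/20 = 0.2500.

0.2500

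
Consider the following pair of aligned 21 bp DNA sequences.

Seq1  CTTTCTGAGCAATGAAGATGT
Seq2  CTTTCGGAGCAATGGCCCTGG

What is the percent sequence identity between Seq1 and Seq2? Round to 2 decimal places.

71.43%

The sequences differ at positions 6 (T/G), 15 (A/G), 16 (A/C), 17 (G/C), 18 (A/C), 21 (T/G).
15 of the 21 sites match, so the percent identity is 15/21 × 100 = 71.43%.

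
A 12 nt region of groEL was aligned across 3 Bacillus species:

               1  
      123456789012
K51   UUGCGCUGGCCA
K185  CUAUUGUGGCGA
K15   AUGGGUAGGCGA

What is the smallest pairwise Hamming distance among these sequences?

5

Pairwise Hamming distances:
  K51 vs K185: 6
  K51 vs K15: 5
  K185 vs K15: 6
The smallest is 5, between K51 and K15.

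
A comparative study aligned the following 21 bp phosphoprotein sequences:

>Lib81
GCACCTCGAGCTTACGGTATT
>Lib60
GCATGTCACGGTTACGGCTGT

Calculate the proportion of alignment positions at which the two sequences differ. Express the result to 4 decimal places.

Mismatches occur at site 4 (C→T), site 5 (C→G), site 8 (G→A), site 9 (A→C), site 11 (C→G), site 18 (T→C), site 19 (A→T), site 20 (T→G).
There are 8 differences over 21 sites, so p = 8/21 = 0.3810.

0.3810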